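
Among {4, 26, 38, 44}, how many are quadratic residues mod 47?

(4/47) = +1 → QR.
(26/47) = -1 → non-residue.
(38/47) = -1 → non-residue.
(44/47) = -1 → non-residue.
Total quadratic residues among the 4: 1.

1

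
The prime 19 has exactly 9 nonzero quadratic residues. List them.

Square k = 1,…,9 (k and 19−k give the same square):
1²=1, 2²=4, 3²=9, 4²=16, 5²≡6, 6²≡17, 7²≡11, 8²≡7, 9²≡5 (mod 19).
So the quadratic residues mod 19 are {1, 4, 5, 6, 7, 9, 11, 16, 17}.

1 4 5 6 7 9 11 16 17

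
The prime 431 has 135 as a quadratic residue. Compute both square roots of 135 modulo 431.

Since 431 ≡ 3 (mod 4), a square root of 135 is 135^((431+1)/4) = 135^108 mod 431.
Repeated squaring: 135^2≡123, 135^4≡44, 135^8≡212, 135^16≡120, 135^32≡177, 135^64≡297 (mod 431).
135^108 = 135^(64+32+8+4) ≡ 278 (mod 431).
Check: 278² = 77284 ≡ 135 (mod 431). The two roots are 153 and 278.

153, 278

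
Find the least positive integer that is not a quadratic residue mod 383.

(2/383) = +1, so 2 is a residue.
(3/383) = +1, so 3 is a residue.
(4/383) = +1, so 4 is a residue.
(5/383) = −1, so 5 is the smallest positive non-residue mod 383.

5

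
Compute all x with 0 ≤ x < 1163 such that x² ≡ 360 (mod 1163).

425, 738

Since 1163 ≡ 3 (mod 4), a square root of 360 is 360^((1163+1)/4) = 360^291 mod 1163.
Repeated squaring: 360^2≡507, 360^4≡26, 360^8≡676, 360^16≡1080, 360^32≡1074, 360^64≡943, 360^128≡717, 360^256≡43 (mod 1163).
360^291 = 360^(256+32+2+1) ≡ 738 (mod 1163).
Check: 738² = 544644 ≡ 360 (mod 1163). The two roots are 425 and 738.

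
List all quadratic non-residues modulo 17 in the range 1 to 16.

3, 5, 6, 7, 10, 11, 12, 14

Square k = 1,…,8 (k and 17−k give the same square):
1²=1, 2²=4, 3²=9, 4²=16, 5²≡8, 6²≡2, 7²≡15, 8²≡13 (mod 17).
The residues are {1, 2, 4, 8, 9, 13, 15, 16}; the non-residues are the remaining 8 nonzero classes.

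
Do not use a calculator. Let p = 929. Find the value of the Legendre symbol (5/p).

Reciprocity: 5 ≡ 1 and 929 ≡ 1 (mod 4), so (5/929) = +(929/5).
Reduce top mod 5: now compute (4/5).
Pull out 2^2: since 5 ≡ 5 (mod 8), (2/5) = -1, so (2/5)^2 = +1.
Reached (1/5) = 1. Collecting the sign flips along the way, the symbol is +1.

1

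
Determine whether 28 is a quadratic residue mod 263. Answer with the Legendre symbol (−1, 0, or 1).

-1

Pull out 2^2: since 263 ≡ 7 (mod 8), (2/263) = +1, so (2/263)^2 = +1.
Reciprocity: 7 ≡ 3 and 263 ≡ 3 (mod 4), so (7/263) = −(263/7).
Reduce top mod 7: now compute (4/7).
Pull out 2^2: since 7 ≡ 7 (mod 8), (2/7) = +1, so (2/7)^2 = +1.
Reached (1/7) = 1. Collecting the sign flips along the way, the symbol is -1.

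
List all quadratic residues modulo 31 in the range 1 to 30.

Square k = 1,…,15 (k and 31−k give the same square):
1²=1, 2²=4, 3²=9, 4²=16, 5²=25, 6²≡5, 7²≡18, 8²≡2, 9²≡19, 10²≡7, 11²≡28, 12²≡20, 13²≡14, 14²≡10, 15²≡8 (mod 31).
So the quadratic residues mod 31 are {1, 2, 4, 5, 7, 8, 9, 10, 14, 16, 18, 19, 20, 25, 28}.

1,2,4,5,7,8,9,10,14,16,18,19,20,25,28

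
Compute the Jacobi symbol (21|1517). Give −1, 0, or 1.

Reciprocity: 21 ≡ 1 and 1517 ≡ 1 (mod 4), so (21/1517) = +(1517/21).
Reduce top mod 21: now compute (5/21).
Reciprocity: 5 ≡ 1 and 21 ≡ 1 (mod 4), so (5/21) = +(21/5).
Reduce top mod 5: now compute (1/5).
Reached (1/5) = 1. Collecting the sign flips along the way, the symbol is +1.

1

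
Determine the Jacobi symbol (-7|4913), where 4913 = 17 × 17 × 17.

-1

First reduce: -7 ≡ 4906 (mod 4913).
Pull out 2: since 4913 ≡ 1 (mod 8), (2/4913) = +1.
Reciprocity: 2453 ≡ 1 and 4913 ≡ 1 (mod 4), so (2453/4913) = +(4913/2453).
Reduce top mod 2453: now compute (7/2453).
Reciprocity: 7 ≡ 3 and 2453 ≡ 1 (mod 4), so (7/2453) = +(2453/7).
Reduce top mod 7: now compute (3/7).
Reciprocity: 3 ≡ 3 and 7 ≡ 3 (mod 4), so (3/7) = −(7/3).
Reduce top mod 3: now compute (1/3).
Reached (1/3) = 1. Collecting the sign flips along the way, the symbol is -1.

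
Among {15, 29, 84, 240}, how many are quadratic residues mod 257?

4

(15/257) = +1 → QR.
(29/257) = +1 → QR.
(84/257) = +1 → QR.
(240/257) = +1 → QR.
Total quadratic residues among the 4: 4.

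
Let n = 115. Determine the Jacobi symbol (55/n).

0

Reciprocity: 55 ≡ 3 and 115 ≡ 3 (mod 4), so (55/115) = −(115/55).
Reduce top mod 55: now compute (5/55).
Reciprocity: 5 ≡ 1 and 55 ≡ 3 (mod 4), so (5/55) = +(55/5).
Reduce top mod 5: now compute (0/5).
Top reduces to 0: gcd > 1, so the symbol is 0.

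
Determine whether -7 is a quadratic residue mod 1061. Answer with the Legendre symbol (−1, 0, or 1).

First reduce: -7 ≡ 1054 (mod 1061).
Pull out 2: since 1061 ≡ 5 (mod 8), (2/1061) = -1.
Reciprocity: 527 ≡ 3 and 1061 ≡ 1 (mod 4), so (527/1061) = +(1061/527).
Reduce top mod 527: now compute (7/527).
Reciprocity: 7 ≡ 3 and 527 ≡ 3 (mod 4), so (7/527) = −(527/7).
Reduce top mod 7: now compute (2/7).
Pull out 2: since 7 ≡ 7 (mod 8), (2/7) = +1.
Reached (1/7) = 1. Collecting the sign flips along the way, the symbol is +1.

1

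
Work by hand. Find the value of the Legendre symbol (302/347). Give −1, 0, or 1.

Pull out 2: since 347 ≡ 3 (mod 8), (2/347) = -1.
Reciprocity: 151 ≡ 3 and 347 ≡ 3 (mod 4), so (151/347) = −(347/151).
Reduce top mod 151: now compute (45/151).
Reciprocity: 45 ≡ 1 and 151 ≡ 3 (mod 4), so (45/151) = +(151/45).
Reduce top mod 45: now compute (16/45).
Pull out 2^4: since 45 ≡ 5 (mod 8), (2/45) = -1, so (2/45)^4 = +1.
Reached (1/45) = 1. Collecting the sign flips along the way, the symbol is +1.

1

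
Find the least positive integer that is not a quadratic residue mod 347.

2

(2/347) = −1, so 2 is the smallest positive non-residue mod 347.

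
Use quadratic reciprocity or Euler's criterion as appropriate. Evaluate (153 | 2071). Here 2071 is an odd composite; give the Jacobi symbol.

-1

Reciprocity: 153 ≡ 1 and 2071 ≡ 3 (mod 4), so (153/2071) = +(2071/153).
Reduce top mod 153: now compute (82/153).
Pull out 2: since 153 ≡ 1 (mod 8), (2/153) = +1.
Reciprocity: 41 ≡ 1 and 153 ≡ 1 (mod 4), so (41/153) = +(153/41).
Reduce top mod 41: now compute (30/41).
Pull out 2: since 41 ≡ 1 (mod 8), (2/41) = +1.
Reciprocity: 15 ≡ 3 and 41 ≡ 1 (mod 4), so (15/41) = +(41/15).
Reduce top mod 15: now compute (11/15).
Reciprocity: 11 ≡ 3 and 15 ≡ 3 (mod 4), so (11/15) = −(15/11).
Reduce top mod 11: now compute (4/11).
Pull out 2^2: since 11 ≡ 3 (mod 8), (2/11) = -1, so (2/11)^2 = +1.
Reached (1/11) = 1. Collecting the sign flips along the way, the symbol is -1.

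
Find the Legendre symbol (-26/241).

First reduce: -26 ≡ 215 (mod 241).
Reciprocity: 215 ≡ 3 and 241 ≡ 1 (mod 4), so (215/241) = +(241/215).
Reduce top mod 215: now compute (26/215).
Pull out 2: since 215 ≡ 7 (mod 8), (2/215) = +1.
Reciprocity: 13 ≡ 1 and 215 ≡ 3 (mod 4), so (13/215) = +(215/13).
Reduce top mod 13: now compute (7/13).
Reciprocity: 7 ≡ 3 and 13 ≡ 1 (mod 4), so (7/13) = +(13/7).
Reduce top mod 7: now compute (6/7).
Pull out 2: since 7 ≡ 7 (mod 8), (2/7) = +1.
Reciprocity: 3 ≡ 3 and 7 ≡ 3 (mod 4), so (3/7) = −(7/3).
Reduce top mod 3: now compute (1/3).
Reached (1/3) = 1. Collecting the sign flips along the way, the symbol is -1.

-1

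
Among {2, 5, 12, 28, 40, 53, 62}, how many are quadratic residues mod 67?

(2/67) = -1 → non-residue.
(5/67) = -1 → non-residue.
(12/67) = -1 → non-residue.
(28/67) = -1 → non-residue.
(40/67) = +1 → QR.
(53/67) = -1 → non-residue.
(62/67) = +1 → QR.
Total quadratic residues among the 7: 2.

2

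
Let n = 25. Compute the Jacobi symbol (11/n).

1

Reciprocity: 11 ≡ 3 and 25 ≡ 1 (mod 4), so (11/25) = +(25/11).
Reduce top mod 11: now compute (3/11).
Reciprocity: 3 ≡ 3 and 11 ≡ 3 (mod 4), so (3/11) = −(11/3).
Reduce top mod 3: now compute (2/3).
Pull out 2: since 3 ≡ 3 (mod 8), (2/3) = -1.
Reached (1/3) = 1. Collecting the sign flips along the way, the symbol is +1.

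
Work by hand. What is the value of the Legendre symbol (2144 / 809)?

-1

Euler's criterion: (2144/809) ≡ 526^404 (mod 809).
526^2 ≡ 807 (mod 809)
526^4 ≡ 4 (mod 809)
526^8 ≡ 16 (mod 809)
526^16 ≡ 256 (mod 809)
526^32 ≡ 7 (mod 809)
526^64 ≡ 49 (mod 809)
526^128 ≡ 783 (mod 809)
526^256 ≡ 676 (mod 809)
526^404 = 526^(256+128+16+4) ≡ 808 (mod 809).
Result is 808 ≡ −1, so (2144/809) = −1.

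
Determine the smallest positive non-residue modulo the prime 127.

3

(2/127) = +1, so 2 is a residue.
(3/127) = −1, so 3 is the smallest positive non-residue mod 127.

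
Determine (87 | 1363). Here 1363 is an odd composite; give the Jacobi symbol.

0

Reciprocity: 87 ≡ 3 and 1363 ≡ 3 (mod 4), so (87/1363) = −(1363/87).
Reduce top mod 87: now compute (58/87).
Pull out 2: since 87 ≡ 7 (mod 8), (2/87) = +1.
Reciprocity: 29 ≡ 1 and 87 ≡ 3 (mod 4), so (29/87) = +(87/29).
Reduce top mod 29: now compute (0/29).
Top reduces to 0: gcd > 1, so the symbol is 0.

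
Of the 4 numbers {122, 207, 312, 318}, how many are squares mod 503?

(122/503) = +1 → QR.
(207/503) = +1 → QR.
(312/503) = +1 → QR.
(318/503) = -1 → non-residue.
Total quadratic residues among the 4: 3.

3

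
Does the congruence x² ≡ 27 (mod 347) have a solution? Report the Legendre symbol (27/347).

Reciprocity: 27 ≡ 3 and 347 ≡ 3 (mod 4), so (27/347) = −(347/27).
Reduce top mod 27: now compute (23/27).
Reciprocity: 23 ≡ 3 and 27 ≡ 3 (mod 4), so (23/27) = −(27/23).
Reduce top mod 23: now compute (4/23).
Pull out 2^2: since 23 ≡ 7 (mod 8), (2/23) = +1, so (2/23)^2 = +1.
Reached (1/23) = 1. Collecting the sign flips along the way, the symbol is +1.

1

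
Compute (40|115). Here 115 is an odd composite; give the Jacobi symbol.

Pull out 2^3: since 115 ≡ 3 (mod 8), (2/115) = -1, so (2/115)^3 = -1.
Reciprocity: 5 ≡ 1 and 115 ≡ 3 (mod 4), so (5/115) = +(115/5).
Reduce top mod 5: now compute (0/5).
Top reduces to 0: gcd > 1, so the symbol is 0.

0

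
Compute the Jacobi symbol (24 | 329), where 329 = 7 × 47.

-1

Pull out 2^3: since 329 ≡ 1 (mod 8), (2/329) = +1, so (2/329)^3 = +1.
Reciprocity: 3 ≡ 3 and 329 ≡ 1 (mod 4), so (3/329) = +(329/3).
Reduce top mod 3: now compute (2/3).
Pull out 2: since 3 ≡ 3 (mod 8), (2/3) = -1.
Reached (1/3) = 1. Collecting the sign flips along the way, the symbol is -1.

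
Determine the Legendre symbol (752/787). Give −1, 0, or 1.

1

Pull out 2^4: since 787 ≡ 3 (mod 8), (2/787) = -1, so (2/787)^4 = +1.
Reciprocity: 47 ≡ 3 and 787 ≡ 3 (mod 4), so (47/787) = −(787/47).
Reduce top mod 47: now compute (35/47).
Reciprocity: 35 ≡ 3 and 47 ≡ 3 (mod 4), so (35/47) = −(47/35).
Reduce top mod 35: now compute (12/35).
Pull out 2^2: since 35 ≡ 3 (mod 8), (2/35) = -1, so (2/35)^2 = +1.
Reciprocity: 3 ≡ 3 and 35 ≡ 3 (mod 4), so (3/35) = −(35/3).
Reduce top mod 3: now compute (2/3).
Pull out 2: since 3 ≡ 3 (mod 8), (2/3) = -1.
Reached (1/3) = 1. Collecting the sign flips along the way, the symbol is +1.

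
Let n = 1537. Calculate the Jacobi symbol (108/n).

Pull out 2^2: since 1537 ≡ 1 (mod 8), (2/1537) = +1, so (2/1537)^2 = +1.
Reciprocity: 27 ≡ 3 and 1537 ≡ 1 (mod 4), so (27/1537) = +(1537/27).
Reduce top mod 27: now compute (25/27).
Reciprocity: 25 ≡ 1 and 27 ≡ 3 (mod 4), so (25/27) = +(27/25).
Reduce top mod 25: now compute (2/25).
Pull out 2: since 25 ≡ 1 (mod 8), (2/25) = +1.
Reached (1/25) = 1. Collecting the sign flips along the way, the symbol is +1.

1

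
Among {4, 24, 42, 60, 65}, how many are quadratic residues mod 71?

3

(4/71) = +1 → QR.
(24/71) = +1 → QR.
(42/71) = -1 → non-residue.
(60/71) = +1 → QR.
(65/71) = -1 → non-residue.
Total quadratic residues among the 5: 3.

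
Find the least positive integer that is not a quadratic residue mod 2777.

(2/2777) = +1, so 2 is a residue.
(3/2777) = −1, so 3 is the smallest positive non-residue mod 2777.

3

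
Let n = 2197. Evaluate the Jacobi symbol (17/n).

1

Reciprocity: 17 ≡ 1 and 2197 ≡ 1 (mod 4), so (17/2197) = +(2197/17).
Reduce top mod 17: now compute (4/17).
Pull out 2^2: since 17 ≡ 1 (mod 8), (2/17) = +1, so (2/17)^2 = +1.
Reached (1/17) = 1. Collecting the sign flips along the way, the symbol is +1.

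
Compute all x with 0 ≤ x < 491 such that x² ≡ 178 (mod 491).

81, 410

Since 491 ≡ 3 (mod 4), a square root of 178 is 178^((491+1)/4) = 178^123 mod 491.
Repeated squaring: 178^2≡260, 178^4≡333, 178^8≡414, 178^16≡37, 178^32≡387, 178^64≡14 (mod 491).
178^123 = 178^(64+32+16+8+2+1) ≡ 81 (mod 491).
Check: 81² = 6561 ≡ 178 (mod 491). The two roots are 81 and 410.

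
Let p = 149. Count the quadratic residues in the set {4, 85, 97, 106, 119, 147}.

3

(4/149) = +1 → QR.
(85/149) = +1 → QR.
(97/149) = -1 → non-residue.
(106/149) = -1 → non-residue.
(119/149) = +1 → QR.
(147/149) = -1 → non-residue.
Total quadratic residues among the 6: 3.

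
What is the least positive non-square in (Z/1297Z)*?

5

(2/1297) = +1, so 2 is a residue.
(3/1297) = +1, so 3 is a residue.
(4/1297) = +1, so 4 is a residue.
(5/1297) = −1, so 5 is the smallest positive non-residue mod 1297.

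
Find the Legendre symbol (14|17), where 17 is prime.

Pull out 2: since 17 ≡ 1 (mod 8), (2/17) = +1.
Reciprocity: 7 ≡ 3 and 17 ≡ 1 (mod 4), so (7/17) = +(17/7).
Reduce top mod 7: now compute (3/7).
Reciprocity: 3 ≡ 3 and 7 ≡ 3 (mod 4), so (3/7) = −(7/3).
Reduce top mod 3: now compute (1/3).
Reached (1/3) = 1. Collecting the sign flips along the way, the symbol is -1.

-1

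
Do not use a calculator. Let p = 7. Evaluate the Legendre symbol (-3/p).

First reduce: -3 ≡ 4 (mod 7).
Pull out 2^2: since 7 ≡ 7 (mod 8), (2/7) = +1, so (2/7)^2 = +1.
Reached (1/7) = 1. Collecting the sign flips along the way, the symbol is +1.

1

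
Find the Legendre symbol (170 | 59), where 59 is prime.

-1

First reduce: 170 ≡ 52 (mod 59).
Pull out 2^2: since 59 ≡ 3 (mod 8), (2/59) = -1, so (2/59)^2 = +1.
Reciprocity: 13 ≡ 1 and 59 ≡ 3 (mod 4), so (13/59) = +(59/13).
Reduce top mod 13: now compute (7/13).
Reciprocity: 7 ≡ 3 and 13 ≡ 1 (mod 4), so (7/13) = +(13/7).
Reduce top mod 7: now compute (6/7).
Pull out 2: since 7 ≡ 7 (mod 8), (2/7) = +1.
Reciprocity: 3 ≡ 3 and 7 ≡ 3 (mod 4), so (3/7) = −(7/3).
Reduce top mod 3: now compute (1/3).
Reached (1/3) = 1. Collecting the sign flips along the way, the symbol is -1.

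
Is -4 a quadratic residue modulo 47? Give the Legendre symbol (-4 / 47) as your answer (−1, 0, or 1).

Euler's criterion: (-4/47) ≡ 43^23 (mod 47).
43^2 ≡ 16 (mod 47)
43^4 ≡ 21 (mod 47)
43^8 ≡ 18 (mod 47)
43^16 ≡ 42 (mod 47)
43^23 = 43^(16+4+2+1) ≡ 46 (mod 47).
Result is 46 ≡ −1, so (-4/47) = −1.

-1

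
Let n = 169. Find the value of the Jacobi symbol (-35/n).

1

First reduce: -35 ≡ 134 (mod 169).
Pull out 2: since 169 ≡ 1 (mod 8), (2/169) = +1.
Reciprocity: 67 ≡ 3 and 169 ≡ 1 (mod 4), so (67/169) = +(169/67).
Reduce top mod 67: now compute (35/67).
Reciprocity: 35 ≡ 3 and 67 ≡ 3 (mod 4), so (35/67) = −(67/35).
Reduce top mod 35: now compute (32/35).
Pull out 2^5: since 35 ≡ 3 (mod 8), (2/35) = -1, so (2/35)^5 = -1.
Reached (1/35) = 1. Collecting the sign flips along the way, the symbol is +1.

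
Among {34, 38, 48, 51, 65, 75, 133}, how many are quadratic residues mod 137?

(34/137) = +1 → QR.
(38/137) = +1 → QR.
(48/137) = -1 → non-residue.
(51/137) = -1 → non-residue.
(65/137) = +1 → QR.
(75/137) = -1 → non-residue.
(133/137) = +1 → QR.
Total quadratic residues among the 7: 4.

4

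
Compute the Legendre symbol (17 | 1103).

Reciprocity: 17 ≡ 1 and 1103 ≡ 3 (mod 4), so (17/1103) = +(1103/17).
Reduce top mod 17: now compute (15/17).
Reciprocity: 15 ≡ 3 and 17 ≡ 1 (mod 4), so (15/17) = +(17/15).
Reduce top mod 15: now compute (2/15).
Pull out 2: since 15 ≡ 7 (mod 8), (2/15) = +1.
Reached (1/15) = 1. Collecting the sign flips along the way, the symbol is +1.

1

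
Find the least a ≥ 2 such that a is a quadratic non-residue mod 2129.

(2/2129) = +1, so 2 is a residue.
(3/2129) = −1, so 3 is the smallest positive non-residue mod 2129.

3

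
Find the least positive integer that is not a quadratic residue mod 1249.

(2/1249) = +1, so 2 is a residue.
(3/1249) = +1, so 3 is a residue.
(4/1249) = +1, so 4 is a residue.
(5/1249) = +1, so 5 is a residue.
(6/1249) = +1, so 6 is a residue.
(7/1249) = −1, so 7 is the smallest positive non-residue mod 1249.

7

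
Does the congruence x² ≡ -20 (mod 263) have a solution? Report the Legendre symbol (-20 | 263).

1

Euler's criterion: (-20/263) ≡ 243^131 (mod 263).
243^2 ≡ 137 (mod 263)
243^4 ≡ 96 (mod 263)
243^8 ≡ 11 (mod 263)
243^16 ≡ 121 (mod 263)
243^32 ≡ 176 (mod 263)
243^64 ≡ 205 (mod 263)
243^128 ≡ 208 (mod 263)
243^131 = 243^(128+2+1) ≡ 1 (mod 263).
Result is 1, so (-20/263) = 1.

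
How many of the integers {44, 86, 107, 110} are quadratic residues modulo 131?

(44/131) = +1 → QR.
(86/131) = -1 → non-residue.
(107/131) = +1 → QR.
(110/131) = -1 → non-residue.
Total quadratic residues among the 4: 2.

2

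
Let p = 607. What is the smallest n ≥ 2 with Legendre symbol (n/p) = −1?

3

(2/607) = +1, so 2 is a residue.
(3/607) = −1, so 3 is the smallest positive non-residue mod 607.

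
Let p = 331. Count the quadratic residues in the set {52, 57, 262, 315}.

0

(52/331) = -1 → non-residue.
(57/331) = -1 → non-residue.
(262/331) = -1 → non-residue.
(315/331) = -1 → non-residue.
Total quadratic residues among the 4: 0.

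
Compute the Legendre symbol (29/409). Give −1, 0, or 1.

-1

Euler's criterion: (29/409) ≡ 29^204 (mod 409).
29^2 ≡ 23 (mod 409)
29^4 ≡ 120 (mod 409)
29^8 ≡ 85 (mod 409)
29^16 ≡ 272 (mod 409)
29^32 ≡ 364 (mod 409)
29^64 ≡ 389 (mod 409)
29^128 ≡ 400 (mod 409)
29^204 = 29^(128+64+8+4) ≡ 408 (mod 409).
Result is 408 ≡ −1, so (29/409) = −1.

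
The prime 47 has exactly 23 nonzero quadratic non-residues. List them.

5 10 11 13 15 19 20 22 23 26 29 30 31 33 35 38 39 40 41 43 44 45 46

Square k = 1,…,23 (k and 47−k give the same square):
1²=1, 2²=4, 3²=9, 4²=16, 5²=25, 6²=36, 7²≡2, 8²≡17, 9²≡34, 10²≡6, 11²≡27, 12²≡3, 13²≡28, 14²≡8, 15²≡37, 16²≡21, 17²≡7, 18²≡42, 19²≡32, 20²≡24, 21²≡18, 22²≡14, 23²≡12 (mod 47).
The residues are {1, 2, 3, 4, 6, 7, 8, 9, 12, 14, 16, 17, 18, 21, 24, 25, 27, 28, 32, 34, 36, 37, 42}; the non-residues are the remaining 23 nonzero classes.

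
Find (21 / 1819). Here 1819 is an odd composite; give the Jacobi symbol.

-1

Reciprocity: 21 ≡ 1 and 1819 ≡ 3 (mod 4), so (21/1819) = +(1819/21).
Reduce top mod 21: now compute (13/21).
Reciprocity: 13 ≡ 1 and 21 ≡ 1 (mod 4), so (13/21) = +(21/13).
Reduce top mod 13: now compute (8/13).
Pull out 2^3: since 13 ≡ 5 (mod 8), (2/13) = -1, so (2/13)^3 = -1.
Reached (1/13) = 1. Collecting the sign flips along the way, the symbol is -1.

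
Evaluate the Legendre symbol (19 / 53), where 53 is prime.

Reciprocity: 19 ≡ 3 and 53 ≡ 1 (mod 4), so (19/53) = +(53/19).
Reduce top mod 19: now compute (15/19).
Reciprocity: 15 ≡ 3 and 19 ≡ 3 (mod 4), so (15/19) = −(19/15).
Reduce top mod 15: now compute (4/15).
Pull out 2^2: since 15 ≡ 7 (mod 8), (2/15) = +1, so (2/15)^2 = +1.
Reached (1/15) = 1. Collecting the sign flips along the way, the symbol is -1.

-1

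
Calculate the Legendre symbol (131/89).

Euler's criterion: (131/89) ≡ 42^44 (mod 89).
42^2 ≡ 73 (mod 89)
42^4 ≡ 78 (mod 89)
42^8 ≡ 32 (mod 89)
42^16 ≡ 45 (mod 89)
42^32 ≡ 67 (mod 89)
42^44 = 42^(32+8+4) ≡ 1 (mod 89).
Result is 1, so (131/89) = 1.

1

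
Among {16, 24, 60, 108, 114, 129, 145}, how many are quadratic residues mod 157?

(16/157) = +1 → QR.
(24/157) = -1 → non-residue.
(60/157) = -1 → non-residue.
(108/157) = +1 → QR.
(114/157) = -1 → non-residue.
(129/157) = -1 → non-residue.
(145/157) = +1 → QR.
Total quadratic residues among the 7: 3.

3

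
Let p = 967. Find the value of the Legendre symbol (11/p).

Euler's criterion: (11/967) ≡ 11^483 (mod 967).
11^2 ≡ 121 (mod 967)
11^4 ≡ 136 (mod 967)
11^8 ≡ 123 (mod 967)
11^16 ≡ 624 (mod 967)
11^32 ≡ 642 (mod 967)
11^64 ≡ 222 (mod 967)
11^128 ≡ 934 (mod 967)
11^256 ≡ 122 (mod 967)
11^483 = 11^(256+128+64+32+2+1) ≡ 1 (mod 967).
Result is 1, so (11/967) = 1.

1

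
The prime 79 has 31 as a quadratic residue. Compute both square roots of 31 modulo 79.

Since 79 ≡ 3 (mod 4), a square root of 31 is 31^((79+1)/4) = 31^20 mod 79.
Repeated squaring: 31^2≡13, 31^4≡11, 31^8≡42, 31^16≡26 (mod 79).
31^20 = 31^(16+4) ≡ 49 (mod 79).
Check: 49² = 2401 ≡ 31 (mod 79). The two roots are 30 and 49.

30, 49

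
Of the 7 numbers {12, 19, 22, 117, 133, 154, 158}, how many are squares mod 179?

(12/179) = +1 → QR.
(19/179) = +1 → QR.
(22/179) = +1 → QR.
(117/179) = +1 → QR.
(133/179) = -1 → non-residue.
(154/179) = -1 → non-residue.
(158/179) = +1 → QR.
Total quadratic residues among the 7: 5.

5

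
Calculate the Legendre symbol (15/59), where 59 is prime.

Reciprocity: 15 ≡ 3 and 59 ≡ 3 (mod 4), so (15/59) = −(59/15).
Reduce top mod 15: now compute (14/15).
Pull out 2: since 15 ≡ 7 (mod 8), (2/15) = +1.
Reciprocity: 7 ≡ 3 and 15 ≡ 3 (mod 4), so (7/15) = −(15/7).
Reduce top mod 7: now compute (1/7).
Reached (1/7) = 1. Collecting the sign flips along the way, the symbol is +1.

1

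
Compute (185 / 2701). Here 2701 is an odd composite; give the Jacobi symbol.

0

Reciprocity: 185 ≡ 1 and 2701 ≡ 1 (mod 4), so (185/2701) = +(2701/185).
Reduce top mod 185: now compute (111/185).
Reciprocity: 111 ≡ 3 and 185 ≡ 1 (mod 4), so (111/185) = +(185/111).
Reduce top mod 111: now compute (74/111).
Pull out 2: since 111 ≡ 7 (mod 8), (2/111) = +1.
Reciprocity: 37 ≡ 1 and 111 ≡ 3 (mod 4), so (37/111) = +(111/37).
Reduce top mod 37: now compute (0/37).
Top reduces to 0: gcd > 1, so the symbol is 0.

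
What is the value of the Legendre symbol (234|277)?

Pull out 2: since 277 ≡ 5 (mod 8), (2/277) = -1.
Reciprocity: 117 ≡ 1 and 277 ≡ 1 (mod 4), so (117/277) = +(277/117).
Reduce top mod 117: now compute (43/117).
Reciprocity: 43 ≡ 3 and 117 ≡ 1 (mod 4), so (43/117) = +(117/43).
Reduce top mod 43: now compute (31/43).
Reciprocity: 31 ≡ 3 and 43 ≡ 3 (mod 4), so (31/43) = −(43/31).
Reduce top mod 31: now compute (12/31).
Pull out 2^2: since 31 ≡ 7 (mod 8), (2/31) = +1, so (2/31)^2 = +1.
Reciprocity: 3 ≡ 3 and 31 ≡ 3 (mod 4), so (3/31) = −(31/3).
Reduce top mod 3: now compute (1/3).
Reached (1/3) = 1. Collecting the sign flips along the way, the symbol is -1.

-1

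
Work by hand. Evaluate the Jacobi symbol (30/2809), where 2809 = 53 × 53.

Pull out 2: since 2809 ≡ 1 (mod 8), (2/2809) = +1.
Reciprocity: 15 ≡ 3 and 2809 ≡ 1 (mod 4), so (15/2809) = +(2809/15).
Reduce top mod 15: now compute (4/15).
Pull out 2^2: since 15 ≡ 7 (mod 8), (2/15) = +1, so (2/15)^2 = +1.
Reached (1/15) = 1. Collecting the sign flips along the way, the symbol is +1.

1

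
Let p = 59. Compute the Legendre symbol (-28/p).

First reduce: -28 ≡ 31 (mod 59).
Reciprocity: 31 ≡ 3 and 59 ≡ 3 (mod 4), so (31/59) = −(59/31).
Reduce top mod 31: now compute (28/31).
Pull out 2^2: since 31 ≡ 7 (mod 8), (2/31) = +1, so (2/31)^2 = +1.
Reciprocity: 7 ≡ 3 and 31 ≡ 3 (mod 4), so (7/31) = −(31/7).
Reduce top mod 7: now compute (3/7).
Reciprocity: 3 ≡ 3 and 7 ≡ 3 (mod 4), so (3/7) = −(7/3).
Reduce top mod 3: now compute (1/3).
Reached (1/3) = 1. Collecting the sign flips along the way, the symbol is -1.

-1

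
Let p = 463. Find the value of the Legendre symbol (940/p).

-1

Euler's criterion: (940/463) ≡ 14^231 (mod 463).
14^2 ≡ 196 (mod 463)
14^4 ≡ 450 (mod 463)
14^8 ≡ 169 (mod 463)
14^16 ≡ 318 (mod 463)
14^32 ≡ 190 (mod 463)
14^64 ≡ 449 (mod 463)
14^128 ≡ 196 (mod 463)
14^231 = 14^(128+64+32+4+2+1) ≡ 462 (mod 463).
Result is 462 ≡ −1, so (940/463) = −1.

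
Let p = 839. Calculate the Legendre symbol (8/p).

1

Pull out 2^3: since 839 ≡ 7 (mod 8), (2/839) = +1, so (2/839)^3 = +1.
Reached (1/839) = 1. Collecting the sign flips along the way, the symbol is +1.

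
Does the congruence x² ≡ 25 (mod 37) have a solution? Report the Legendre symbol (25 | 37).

1

Reciprocity: 25 ≡ 1 and 37 ≡ 1 (mod 4), so (25/37) = +(37/25).
Reduce top mod 25: now compute (12/25).
Pull out 2^2: since 25 ≡ 1 (mod 8), (2/25) = +1, so (2/25)^2 = +1.
Reciprocity: 3 ≡ 3 and 25 ≡ 1 (mod 4), so (3/25) = +(25/3).
Reduce top mod 3: now compute (1/3).
Reached (1/3) = 1. Collecting the sign flips along the way, the symbol is +1.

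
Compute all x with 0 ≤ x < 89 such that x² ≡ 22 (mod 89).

89 ≡ 1 (mod 4), so we find a root by search.
Trying successive values, 17² = 289 ≡ 22 (mod 89). The other root is 89 − 17 = 72.

17, 72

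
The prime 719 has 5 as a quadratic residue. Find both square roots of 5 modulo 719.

60, 659

Since 719 ≡ 3 (mod 4), a square root of 5 is 5^((719+1)/4) = 5^180 mod 719.
Repeated squaring: 5^2≡25, 5^4≡625, 5^8≡208, 5^16≡124, 5^32≡277, 5^64≡515, 5^128≡633 (mod 719).
5^180 = 5^(128+32+16+4) ≡ 60 (mod 719).
Check: 60² = 3600 ≡ 5 (mod 719). The two roots are 60 and 659.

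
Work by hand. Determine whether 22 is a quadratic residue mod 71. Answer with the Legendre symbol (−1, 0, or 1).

Euler's criterion: (22/71) ≡ 22^35 (mod 71).
22^2 ≡ 58 (mod 71)
22^4 ≡ 27 (mod 71)
22^8 ≡ 19 (mod 71)
22^16 ≡ 6 (mod 71)
22^32 ≡ 36 (mod 71)
22^35 = 22^(32+2+1) ≡ 70 (mod 71).
Result is 70 ≡ −1, so (22/71) = −1.

-1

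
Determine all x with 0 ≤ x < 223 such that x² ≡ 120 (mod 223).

Since 223 ≡ 3 (mod 4), a square root of 120 is 120^((223+1)/4) = 120^56 mod 223.
Repeated squaring: 120^2≡128, 120^4≡105, 120^8≡98, 120^16≡15, 120^32≡2 (mod 223).
120^56 = 120^(32+16+8) ≡ 41 (mod 223).
Check: 41² = 1681 ≡ 120 (mod 223). The two roots are 41 and 182.

41, 182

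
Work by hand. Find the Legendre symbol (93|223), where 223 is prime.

Reciprocity: 93 ≡ 1 and 223 ≡ 3 (mod 4), so (93/223) = +(223/93).
Reduce top mod 93: now compute (37/93).
Reciprocity: 37 ≡ 1 and 93 ≡ 1 (mod 4), so (37/93) = +(93/37).
Reduce top mod 37: now compute (19/37).
Reciprocity: 19 ≡ 3 and 37 ≡ 1 (mod 4), so (19/37) = +(37/19).
Reduce top mod 19: now compute (18/19).
Pull out 2: since 19 ≡ 3 (mod 8), (2/19) = -1.
Reciprocity: 9 ≡ 1 and 19 ≡ 3 (mod 4), so (9/19) = +(19/9).
Reduce top mod 9: now compute (1/9).
Reached (1/9) = 1. Collecting the sign flips along the way, the symbol is -1.

-1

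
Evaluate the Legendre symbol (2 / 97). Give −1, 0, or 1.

Pull out 2: since 97 ≡ 1 (mod 8), (2/97) = +1.
Reached (1/97) = 1. Collecting the sign flips along the way, the symbol is +1.

1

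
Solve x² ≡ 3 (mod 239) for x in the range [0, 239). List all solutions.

Since 239 ≡ 3 (mod 4), a square root of 3 is 3^((239+1)/4) = 3^60 mod 239.
Repeated squaring: 3^2≡9, 3^4≡81, 3^8≡108, 3^16≡192, 3^32≡58 (mod 239).
3^60 = 3^(32+16+8+4) ≡ 133 (mod 239).
Check: 133² = 17689 ≡ 3 (mod 239). The two roots are 106 and 133.

106, 133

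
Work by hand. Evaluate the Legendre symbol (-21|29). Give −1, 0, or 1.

Euler's criterion: (-21/29) ≡ 8^14 (mod 29).
8^2 ≡ 6 (mod 29)
8^4 ≡ 7 (mod 29)
8^8 ≡ 20 (mod 29)
8^14 = 8^(8+4+2) ≡ 28 (mod 29).
Result is 28 ≡ −1, so (-21/29) = −1.

-1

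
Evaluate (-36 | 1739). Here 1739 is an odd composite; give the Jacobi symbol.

-1

First reduce: -36 ≡ 1703 (mod 1739).
Reciprocity: 1703 ≡ 3 and 1739 ≡ 3 (mod 4), so (1703/1739) = −(1739/1703).
Reduce top mod 1703: now compute (36/1703).
Pull out 2^2: since 1703 ≡ 7 (mod 8), (2/1703) = +1, so (2/1703)^2 = +1.
Reciprocity: 9 ≡ 1 and 1703 ≡ 3 (mod 4), so (9/1703) = +(1703/9).
Reduce top mod 9: now compute (2/9).
Pull out 2: since 9 ≡ 1 (mod 8), (2/9) = +1.
Reached (1/9) = 1. Collecting the sign flips along the way, the symbol is -1.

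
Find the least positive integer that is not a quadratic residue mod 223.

(2/223) = +1, so 2 is a residue.
(3/223) = −1, so 3 is the smallest positive non-residue mod 223.

3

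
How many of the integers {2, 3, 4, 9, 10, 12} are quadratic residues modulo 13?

5

(2/13) = -1 → non-residue.
(3/13) = +1 → QR.
(4/13) = +1 → QR.
(9/13) = +1 → QR.
(10/13) = +1 → QR.
(12/13) = +1 → QR.
Total quadratic residues among the 6: 5.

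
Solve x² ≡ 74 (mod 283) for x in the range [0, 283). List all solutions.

91, 192

Since 283 ≡ 3 (mod 4), a square root of 74 is 74^((283+1)/4) = 74^71 mod 283.
Repeated squaring: 74^2≡99, 74^4≡179, 74^8≡62, 74^16≡165, 74^32≡57, 74^64≡136 (mod 283).
74^71 = 74^(64+4+2+1) ≡ 91 (mod 283).
Check: 91² = 8281 ≡ 74 (mod 283). The two roots are 91 and 192.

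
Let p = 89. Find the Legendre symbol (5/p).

Euler's criterion: (5/89) ≡ 5^44 (mod 89).
5^2 ≡ 25 (mod 89)
5^4 ≡ 2 (mod 89)
5^8 ≡ 4 (mod 89)
5^16 ≡ 16 (mod 89)
5^32 ≡ 78 (mod 89)
5^44 = 5^(32+8+4) ≡ 1 (mod 89).
Result is 1, so (5/89) = 1.

1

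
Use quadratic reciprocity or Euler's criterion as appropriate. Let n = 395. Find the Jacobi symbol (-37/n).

First reduce: -37 ≡ 358 (mod 395).
Pull out 2: since 395 ≡ 3 (mod 8), (2/395) = -1.
Reciprocity: 179 ≡ 3 and 395 ≡ 3 (mod 4), so (179/395) = −(395/179).
Reduce top mod 179: now compute (37/179).
Reciprocity: 37 ≡ 1 and 179 ≡ 3 (mod 4), so (37/179) = +(179/37).
Reduce top mod 37: now compute (31/37).
Reciprocity: 31 ≡ 3 and 37 ≡ 1 (mod 4), so (31/37) = +(37/31).
Reduce top mod 31: now compute (6/31).
Pull out 2: since 31 ≡ 7 (mod 8), (2/31) = +1.
Reciprocity: 3 ≡ 3 and 31 ≡ 3 (mod 4), so (3/31) = −(31/3).
Reduce top mod 3: now compute (1/3).
Reached (1/3) = 1. Collecting the sign flips along the way, the symbol is -1.

-1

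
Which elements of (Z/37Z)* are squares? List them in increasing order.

1 3 4 7 9 10 11 12 16 21 25 26 27 28 30 33 34 36

Square k = 1,…,18 (k and 37−k give the same square):
1²=1, 2²=4, 3²=9, 4²=16, 5²=25, 6²=36, 7²≡12, 8²≡27, 9²≡7, 10²≡26, 11²≡10, 12²≡33, 13²≡21, 14²≡11, 15²≡3, 16²≡34, 17²≡30, 18²≡28 (mod 37).
So the quadratic residues mod 37 are {1, 3, 4, 7, 9, 10, 11, 12, 16, 21, 25, 26, 27, 28, 30, 33, 34, 36}.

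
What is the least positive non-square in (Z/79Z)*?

(2/79) = +1, so 2 is a residue.
(3/79) = −1, so 3 is the smallest positive non-residue mod 79.

3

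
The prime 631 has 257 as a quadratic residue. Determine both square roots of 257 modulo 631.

Since 631 ≡ 3 (mod 4), a square root of 257 is 257^((631+1)/4) = 257^158 mod 631.
Repeated squaring: 257^2≡425, 257^4≡159, 257^8≡41, 257^16≡419, 257^32≡143, 257^64≡257, 257^128≡425 (mod 631).
257^158 = 257^(128+16+8+4+2) ≡ 143 (mod 631).
Check: 143² = 20449 ≡ 257 (mod 631). The two roots are 143 and 488.

143, 488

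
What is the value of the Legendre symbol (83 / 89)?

-1

Reciprocity: 83 ≡ 3 and 89 ≡ 1 (mod 4), so (83/89) = +(89/83).
Reduce top mod 83: now compute (6/83).
Pull out 2: since 83 ≡ 3 (mod 8), (2/83) = -1.
Reciprocity: 3 ≡ 3 and 83 ≡ 3 (mod 4), so (3/83) = −(83/3).
Reduce top mod 3: now compute (2/3).
Pull out 2: since 3 ≡ 3 (mod 8), (2/3) = -1.
Reached (1/3) = 1. Collecting the sign flips along the way, the symbol is -1.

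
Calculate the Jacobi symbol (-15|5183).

First reduce: -15 ≡ 5168 (mod 5183).
Pull out 2^4: since 5183 ≡ 7 (mod 8), (2/5183) = +1, so (2/5183)^4 = +1.
Reciprocity: 323 ≡ 3 and 5183 ≡ 3 (mod 4), so (323/5183) = −(5183/323).
Reduce top mod 323: now compute (15/323).
Reciprocity: 15 ≡ 3 and 323 ≡ 3 (mod 4), so (15/323) = −(323/15).
Reduce top mod 15: now compute (8/15).
Pull out 2^3: since 15 ≡ 7 (mod 8), (2/15) = +1, so (2/15)^3 = +1.
Reached (1/15) = 1. Collecting the sign flips along the way, the symbol is +1.

1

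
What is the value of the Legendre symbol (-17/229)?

First reduce: -17 ≡ 212 (mod 229).
Pull out 2^2: since 229 ≡ 5 (mod 8), (2/229) = -1, so (2/229)^2 = +1.
Reciprocity: 53 ≡ 1 and 229 ≡ 1 (mod 4), so (53/229) = +(229/53).
Reduce top mod 53: now compute (17/53).
Reciprocity: 17 ≡ 1 and 53 ≡ 1 (mod 4), so (17/53) = +(53/17).
Reduce top mod 17: now compute (2/17).
Pull out 2: since 17 ≡ 1 (mod 8), (2/17) = +1.
Reached (1/17) = 1. Collecting the sign flips along the way, the symbol is +1.

1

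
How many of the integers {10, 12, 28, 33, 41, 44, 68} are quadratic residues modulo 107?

5

(10/107) = +1 → QR.
(12/107) = +1 → QR.
(28/107) = -1 → non-residue.
(33/107) = +1 → QR.
(41/107) = +1 → QR.
(44/107) = +1 → QR.
(68/107) = -1 → non-residue.
Total quadratic residues among the 7: 5.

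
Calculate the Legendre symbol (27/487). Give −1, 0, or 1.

Reciprocity: 27 ≡ 3 and 487 ≡ 3 (mod 4), so (27/487) = −(487/27).
Reduce top mod 27: now compute (1/27).
Reached (1/27) = 1. Collecting the sign flips along the way, the symbol is -1.

-1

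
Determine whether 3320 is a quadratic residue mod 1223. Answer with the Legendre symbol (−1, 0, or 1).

1

First reduce: 3320 ≡ 874 (mod 1223).
Pull out 2: since 1223 ≡ 7 (mod 8), (2/1223) = +1.
Reciprocity: 437 ≡ 1 and 1223 ≡ 3 (mod 4), so (437/1223) = +(1223/437).
Reduce top mod 437: now compute (349/437).
Reciprocity: 349 ≡ 1 and 437 ≡ 1 (mod 4), so (349/437) = +(437/349).
Reduce top mod 349: now compute (88/349).
Pull out 2^3: since 349 ≡ 5 (mod 8), (2/349) = -1, so (2/349)^3 = -1.
Reciprocity: 11 ≡ 3 and 349 ≡ 1 (mod 4), so (11/349) = +(349/11).
Reduce top mod 11: now compute (8/11).
Pull out 2^3: since 11 ≡ 3 (mod 8), (2/11) = -1, so (2/11)^3 = -1.
Reached (1/11) = 1. Collecting the sign flips along the way, the symbol is +1.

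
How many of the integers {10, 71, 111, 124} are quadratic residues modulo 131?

0

(10/131) = -1 → non-residue.
(71/131) = -1 → non-residue.
(111/131) = -1 → non-residue.
(124/131) = -1 → non-residue.
Total quadratic residues among the 4: 0.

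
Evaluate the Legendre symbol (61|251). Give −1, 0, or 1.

Euler's criterion: (61/251) ≡ 61^125 (mod 251).
61^2 ≡ 207 (mod 251)
61^4 ≡ 179 (mod 251)
61^8 ≡ 164 (mod 251)
61^16 ≡ 39 (mod 251)
61^32 ≡ 15 (mod 251)
61^64 ≡ 225 (mod 251)
61^125 = 61^(64+32+16+8+4+1) ≡ 250 (mod 251).
Result is 250 ≡ −1, so (61/251) = −1.

-1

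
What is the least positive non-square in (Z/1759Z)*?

3

(2/1759) = +1, so 2 is a residue.
(3/1759) = −1, so 3 is the smallest positive non-residue mod 1759.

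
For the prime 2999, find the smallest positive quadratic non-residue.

(2/2999) = +1, so 2 is a residue.
(3/2999) = +1, so 3 is a residue.
(4/2999) = +1, so 4 is a residue.
(5/2999) = +1, so 5 is a residue.
(6/2999) = +1, so 6 is a residue.
(7/2999) = +1, so 7 is a residue.
(8/2999) = +1, so 8 is a residue.
(9/2999) = +1, so 9 is a residue.
(10/2999) = +1, so 10 is a residue.
(11/2999) = +1, so 11 is a residue.
(12/2999) = +1, so 12 is a residue.
(13/2999) = +1, so 13 is a residue.
(14/2999) = +1, so 14 is a residue.
(15/2999) = +1, so 15 is a residue.
(16/2999) = +1, so 16 is a residue.
(17/2999) = −1, so 17 is the smallest positive non-residue mod 2999.

17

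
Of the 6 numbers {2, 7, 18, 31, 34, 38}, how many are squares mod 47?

(2/47) = +1 → QR.
(7/47) = +1 → QR.
(18/47) = +1 → QR.
(31/47) = -1 → non-residue.
(34/47) = +1 → QR.
(38/47) = -1 → non-residue.
Total quadratic residues among the 6: 4.

4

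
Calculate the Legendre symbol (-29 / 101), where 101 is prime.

-1

Euler's criterion: (-29/101) ≡ 72^50 (mod 101).
72^2 ≡ 33 (mod 101)
72^4 ≡ 79 (mod 101)
72^8 ≡ 80 (mod 101)
72^16 ≡ 37 (mod 101)
72^32 ≡ 56 (mod 101)
72^50 = 72^(32+16+2) ≡ 100 (mod 101).
Result is 100 ≡ −1, so (-29/101) = −1.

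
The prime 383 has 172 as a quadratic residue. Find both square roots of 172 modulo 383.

129, 254

Since 383 ≡ 3 (mod 4), a square root of 172 is 172^((383+1)/4) = 172^96 mod 383.
Repeated squaring: 172^2≡93, 172^4≡223, 172^8≡322, 172^16≡274, 172^32≡8, 172^64≡64 (mod 383).
172^96 = 172^(64+32) ≡ 129 (mod 383).
Check: 129² = 16641 ≡ 172 (mod 383). The two roots are 129 and 254.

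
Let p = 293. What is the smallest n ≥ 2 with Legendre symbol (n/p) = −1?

2

(2/293) = −1, so 2 is the smallest positive non-residue mod 293.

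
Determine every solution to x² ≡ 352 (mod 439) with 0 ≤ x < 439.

120, 319

Since 439 ≡ 3 (mod 4), a square root of 352 is 352^((439+1)/4) = 352^110 mod 439.
Repeated squaring: 352^2≡106, 352^4≡261, 352^8≡76, 352^16≡69, 352^32≡371, 352^64≡234 (mod 439).
352^110 = 352^(64+32+8+4+2) ≡ 319 (mod 439).
Check: 319² = 101761 ≡ 352 (mod 439). The two roots are 120 and 319.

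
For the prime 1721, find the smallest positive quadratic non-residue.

3

(2/1721) = +1, so 2 is a residue.
(3/1721) = −1, so 3 is the smallest positive non-residue mod 1721.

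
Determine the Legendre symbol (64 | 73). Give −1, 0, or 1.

Euler's criterion: (64/73) ≡ 64^36 (mod 73).
64^2 ≡ 8 (mod 73)
64^4 ≡ 64 (mod 73)
64^8 ≡ 8 (mod 73)
64^16 ≡ 64 (mod 73)
64^32 ≡ 8 (mod 73)
64^36 = 64^(32+4) ≡ 1 (mod 73).
Result is 1, so (64/73) = 1.

1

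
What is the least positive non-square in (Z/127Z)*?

(2/127) = +1, so 2 is a residue.
(3/127) = −1, so 3 is the smallest positive non-residue mod 127.

3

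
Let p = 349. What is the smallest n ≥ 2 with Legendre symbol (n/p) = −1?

2

(2/349) = −1, so 2 is the smallest positive non-residue mod 349.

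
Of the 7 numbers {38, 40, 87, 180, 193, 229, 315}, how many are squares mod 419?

(38/419) = +1 → QR.
(40/419) = -1 → non-residue.
(87/419) = +1 → QR.
(180/419) = +1 → QR.
(193/419) = -1 → non-residue.
(229/419) = -1 → non-residue.
(315/419) = +1 → QR.
Total quadratic residues among the 7: 4.

4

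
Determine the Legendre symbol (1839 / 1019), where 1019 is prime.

Euler's criterion: (1839/1019) ≡ 820^509 (mod 1019).
820^2 ≡ 879 (mod 1019)
820^4 ≡ 239 (mod 1019)
820^8 ≡ 57 (mod 1019)
820^16 ≡ 192 (mod 1019)
820^32 ≡ 180 (mod 1019)
820^64 ≡ 811 (mod 1019)
820^128 ≡ 466 (mod 1019)
820^256 ≡ 109 (mod 1019)
820^509 = 820^(256+128+64+32+16+8+4+1) ≡ 1018 (mod 1019).
Result is 1018 ≡ −1, so (1839/1019) = −1.

-1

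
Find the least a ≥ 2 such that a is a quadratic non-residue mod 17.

3

(2/17) = +1, so 2 is a residue.
(3/17) = −1, so 3 is the smallest positive non-residue mod 17.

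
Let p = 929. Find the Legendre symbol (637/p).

Euler's criterion: (637/929) ≡ 637^464 (mod 929).
637^2 ≡ 725 (mod 929)
637^4 ≡ 740 (mod 929)
637^8 ≡ 419 (mod 929)
637^16 ≡ 909 (mod 929)
637^32 ≡ 400 (mod 929)
637^64 ≡ 212 (mod 929)
637^128 ≡ 352 (mod 929)
637^256 ≡ 347 (mod 929)
637^464 = 637^(256+128+64+16) ≡ 928 (mod 929).
Result is 928 ≡ −1, so (637/929) = −1.

-1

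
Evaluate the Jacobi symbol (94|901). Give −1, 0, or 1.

Pull out 2: since 901 ≡ 5 (mod 8), (2/901) = -1.
Reciprocity: 47 ≡ 3 and 901 ≡ 1 (mod 4), so (47/901) = +(901/47).
Reduce top mod 47: now compute (8/47).
Pull out 2^3: since 47 ≡ 7 (mod 8), (2/47) = +1, so (2/47)^3 = +1.
Reached (1/47) = 1. Collecting the sign flips along the way, the symbol is -1.

-1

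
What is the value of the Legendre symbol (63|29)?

First reduce: 63 ≡ 5 (mod 29).
Reciprocity: 5 ≡ 1 and 29 ≡ 1 (mod 4), so (5/29) = +(29/5).
Reduce top mod 5: now compute (4/5).
Pull out 2^2: since 5 ≡ 5 (mod 8), (2/5) = -1, so (2/5)^2 = +1.
Reached (1/5) = 1. Collecting the sign flips along the way, the symbol is +1.

1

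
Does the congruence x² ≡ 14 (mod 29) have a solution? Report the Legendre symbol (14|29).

-1

Pull out 2: since 29 ≡ 5 (mod 8), (2/29) = -1.
Reciprocity: 7 ≡ 3 and 29 ≡ 1 (mod 4), so (7/29) = +(29/7).
Reduce top mod 7: now compute (1/7).
Reached (1/7) = 1. Collecting the sign flips along the way, the symbol is -1.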